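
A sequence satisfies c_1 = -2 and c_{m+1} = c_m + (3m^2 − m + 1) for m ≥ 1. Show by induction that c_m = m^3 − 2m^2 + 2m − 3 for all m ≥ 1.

Base case: c_1 = -2, and 1^3 − 2·1^2 + 2·1 − 3 = -2.
Assume c_k = k^3 − 2k^2 + 2k − 3.
Then c_{k+1} = c_k + (3k^2 − k + 1) = (k^3 − 2k^2 + 2k − 3) + (3k^2 − k + 1) = k^3 + k^2 + k − 2,
and (k+1)^3 − 2·(k+1)^2 + 2·(k+1) − 3 = k^3 + k^2 + k − 2.
Hence c_m = m^3 − 2m^2 + 2m − 3 for every m ≥ 1, by induction.

c_m = m^3 − 2m^2 + 2m − 3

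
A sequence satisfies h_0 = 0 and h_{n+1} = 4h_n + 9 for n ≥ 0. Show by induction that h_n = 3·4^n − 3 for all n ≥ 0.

Base case: h_0 = 0, and 3·4^0 − 3 = 3 − 3 = 0.
Assume h_j = 3·4^j − 3 for some j ≥ 0.
Then h_{j+1} = 4h_j + 9 = 4·(3·4^j − 3) + 9 = 12·4^j − 12 + 9 = 3·4^{j+1} − 3.
By induction, h_n = 3·4^n − 3 for all n ≥ 0.

h_n = 3·4^n − 3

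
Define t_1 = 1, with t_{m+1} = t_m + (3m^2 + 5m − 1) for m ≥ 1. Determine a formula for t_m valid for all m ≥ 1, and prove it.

Claim: t_m = m^3 + m^2 − 3m + 2.

Base case: t_1 = 1, and 1^3 + 1^2 − 3·1 + 2 = 1.
Assume t_j = j^3 + j^2 − 3j + 2.
Then t_{j+1} = t_j + (3j^2 + 5j − 1) = (j^3 + j^2 − 3j + 2) + (3j^2 + 5j − 1) = j^3 + 4j^2 + 2j + 1,
and (j+1)^3 + (j+1)^2 − 3·(j+1) + 2 = j^3 + 4j^2 + 2j + 1.
Hence t_m = m^3 + m^2 − 3m + 2 for every m ≥ 1, by induction.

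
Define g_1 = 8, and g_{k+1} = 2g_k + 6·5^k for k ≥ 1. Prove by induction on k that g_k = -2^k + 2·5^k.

Base case: g_1 = 8, and -2^1 + 2·5^1 = -2 + 10 = 8.
Assume g_j = -2^j + 2·5^j for some j ≥ 1.
Then g_{j+1} = 2g_j + 6·5^j = 2·(-2^j + 2·5^j) + 6·5^j = -2^{j+1} + 4·5^j + 6·5^j = -2^{j+1} + 10·5^j = -2^{j+1} + 2·5^{j+1}.
So the formula holds for j+1, and by induction g_k = -2^k + 2·5^k for all k ≥ 1.

g_k = -2^k + 2·5^k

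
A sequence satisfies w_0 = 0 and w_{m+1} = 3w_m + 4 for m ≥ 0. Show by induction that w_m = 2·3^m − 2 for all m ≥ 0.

Base case: w_0 = 0, and 2·3^0 − 2 = 2 − 2 = 0.
Assume w_r = 2·3^r − 2 for some r ≥ 0.
Then w_{r+1} = 3w_r + 4 = 3·(2·3^r − 2) + 4 = 6·3^r − 6 + 4 = 2·3^{r+1} − 2.
So the formula holds for r+1, and by induction w_m = 2·3^m − 2 for all m ≥ 0.

w_m = 2·3^m − 2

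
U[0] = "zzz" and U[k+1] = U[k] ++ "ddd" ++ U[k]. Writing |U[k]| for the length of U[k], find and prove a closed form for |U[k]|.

Claim: |U[k]| = 6·2^k − 3.

Base case: |U[0]| = 3, and 6·2^0 − 3 = 3.
Assume |U[j]| = 6·2^j − 3.
Then |U[j+1]| = |U[j]| + 3 + |U[j]| = 2|U[j]| + 3 = 2(6·2^j − 3) + 3 = 6·2^{j+1} − 6 + 3 = 6·2^{j+1} − 3.
This completes the inductive step, so |U[k]| = 6·2^k − 3 for all k ≥ 0.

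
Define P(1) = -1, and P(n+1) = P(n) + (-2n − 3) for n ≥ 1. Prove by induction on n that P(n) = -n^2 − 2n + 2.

Base case: P(1) = -1, and -1^2 − 2·1 + 2 = -1.
Assume P(k) = -k^2 − 2k + 2.
Then P(k+1) = P(k) + (-2k − 3) = (-k^2 − 2k + 2) + (-2k − 3) = -k^2 − 4k − 1,
and -(k+1)^2 − 2·(k+1) + 2 = -k^2 − 4k − 1.
Hence P(n) = -n^2 − 2n + 2 for every n ≥ 1, by induction.

P(n) = -n^2 − 2n + 2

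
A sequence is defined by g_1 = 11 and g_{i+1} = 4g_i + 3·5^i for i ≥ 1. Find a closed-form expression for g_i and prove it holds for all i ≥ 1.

Claim: g_i = -4^i + 3·5^i.

Base case: g_1 = 11, and -4^1 + 3·5^1 = -4 + 15 = 11.
Assume g_j = -4^j + 3·5^j for some j ≥ 1.
Then g_{j+1} = 4g_j + 3·5^j = 4·(-4^j + 3·5^j) + 3·5^j = -4^{j+1} + 12·5^j + 3·5^j = -4^{j+1} + 15·5^j = -4^{j+1} + 3·5^{j+1}.
By induction, g_i = -4^i + 3·5^i for all i ≥ 1.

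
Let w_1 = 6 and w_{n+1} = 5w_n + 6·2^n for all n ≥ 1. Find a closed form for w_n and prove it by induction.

Claim: w_n = 2·5^n − 2·2^n.

Base case: w_1 = 6, and 2·5^1 − 2·2^1 = 10 − 4 = 6.
Assume w_r = 2·5^r − 2·2^r for some r ≥ 1.
Then w_{r+1} = 5w_r + 6·2^r = 5·(2·5^r − 2·2^r) + 6·2^r = 2·5^{r+1} − 10·2^r + 6·2^r = 2·5^{r+1} − 4·2^r = 2·5^{r+1} − 2·2^{r+1}.
So the formula holds for r+1, and by induction w_n = 2·5^n − 2·2^n for all n ≥ 1.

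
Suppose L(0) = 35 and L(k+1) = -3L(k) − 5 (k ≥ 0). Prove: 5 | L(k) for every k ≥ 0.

Base case: L(0) = 35 = 5·7, so 5 | L(0).
Assume 5 | L(r), so L(r) = 5t for some integer t.
Then L(r+1) = -3L(r) − 5 = -3·(5t) − 5 = 5(-3t − 1), so 5 | L(r+1).
Hence 5 | L(k) for every k ≥ 0, by induction.

5 | L(k)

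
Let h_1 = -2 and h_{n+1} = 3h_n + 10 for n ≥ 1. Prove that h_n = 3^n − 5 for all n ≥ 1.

Base case: h_1 = -2, and 3^1 − 5 = 3 − 5 = -2.
Assume h_r = 3^r − 5 for some r ≥ 1.
Then h_{r+1} = 3h_r + 10 = 3·(3^r − 5) + 10 = 3^{r+1} − 15 + 10 = 3^{r+1} − 5.
By induction, h_n = 3^n − 5 for all n ≥ 1.

h_n = 3^n − 5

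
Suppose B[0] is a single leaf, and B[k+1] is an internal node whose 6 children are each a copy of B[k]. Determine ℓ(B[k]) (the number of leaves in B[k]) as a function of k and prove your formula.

Claim: ℓ(B[k]) = 6^k.

Base case: ℓ(B[0]) = 1, and 6^0 = 1.
Assume ℓ(B[r]) = 6^r.
Then ℓ(B[r+1]) = 6·ℓ(B[r]) = 6·6^r = 6^{r+1}.
Hence ℓ(B[k]) = 6^k for every k ≥ 0, by induction.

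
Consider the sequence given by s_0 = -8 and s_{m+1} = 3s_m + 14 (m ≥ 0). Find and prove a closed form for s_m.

Claim: s_m = -3^m − 7.

Base case: s_0 = -8, and -3^0 − 7 = -1 − 7 = -8.
Assume s_k = -3^k − 7 for some k ≥ 0.
Then s_{k+1} = 3s_k + 14 = 3·(-3^k − 7) + 14 = -3^{k+1} − 21 + 14 = -3^{k+1} − 7.
So the formula holds for k+1, and by induction s_m = -3^m − 7 for all m ≥ 0.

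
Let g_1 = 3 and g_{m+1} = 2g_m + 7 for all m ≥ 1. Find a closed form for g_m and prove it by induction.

Claim: g_m = 5·2^m − 7.

Base case: g_1 = 3, and 5·2^1 − 7 = 10 − 7 = 3.
Assume g_r = 5·2^r − 7 for some r ≥ 1.
Then g_{r+1} = 2g_r + 7 = 2·(5·2^r − 7) + 7 = 10·2^r − 14 + 7 = 5·2^{r+1} − 7.
Hence g_m = 5·2^m − 7 for every m ≥ 1, by induction.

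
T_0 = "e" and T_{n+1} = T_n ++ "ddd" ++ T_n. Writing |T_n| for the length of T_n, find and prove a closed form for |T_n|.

Claim: |T_n| = 2^{n+2} − 3.

Base case: |T_0| = 1, and 2^{0+2} − 3 = 1.
Assume |T_m| = 2^{m+2} − 3.
Then |T_{m+1}| = |T_m| + 3 + |T_m| = 2|T_m| + 3 = 2(2^{m+2} − 3) + 3 = 2^{m+3} − 6 + 3 = 2^{m+3} − 3.
Hence |T_n| = 2^{n+2} − 3 for every n ≥ 0, by induction.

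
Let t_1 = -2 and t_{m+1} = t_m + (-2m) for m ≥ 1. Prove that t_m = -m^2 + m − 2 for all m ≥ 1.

Base case: t_1 = -2, and -1^2 + 1 − 2 = -2.
Assume t_r = -r^2 + r − 2.
Then t_{r+1} = t_r + (-2r) = (-r^2 + r − 2) + (-2r) = -r^2 − r − 2,
and -(r+1)^2 + (r+1) − 2 = -r^2 − r − 2.
Hence t_m = -m^2 + m − 2 for every m ≥ 1, by induction.

t_m = -m^2 + m − 2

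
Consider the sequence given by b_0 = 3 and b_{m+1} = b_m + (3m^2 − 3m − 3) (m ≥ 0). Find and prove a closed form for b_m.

Claim: b_m = m^3 − 3m^2 − m + 3.

Base case: b_0 = 3, and 0^3 − 3·0^2 − 0 + 3 = 3.
Assume b_k = k^3 − 3k^2 − k + 3.
Then b_{k+1} = b_k + (3k^2 − 3k − 3) = (k^3 − 3k^2 − k + 3) + (3k^2 − 3k − 3) = k^3 − 4k,
and (k+1)^3 − 3·(k+1)^2 − (k+1) + 3 = k^3 − 4k.
This completes the inductive step, so b_m = m^3 − 3m^2 − m + 3 for all m ≥ 0.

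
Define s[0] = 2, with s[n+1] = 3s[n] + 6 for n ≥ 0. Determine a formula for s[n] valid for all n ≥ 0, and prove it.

Claim: s[n] = 5·3^n − 3.

Base case: s[0] = 2, and 5·3^0 − 3 = 5 − 3 = 2.
Assume s[m] = 5·3^m − 3 for some m ≥ 0.
Then s[m+1] = 3s[m] + 6 = 3·(5·3^m − 3) + 6 = 15·3^m − 9 + 6 = 5·3^{m+1} − 3.
This completes the inductive step, so s[n] = 5·3^n − 3 for all n ≥ 0.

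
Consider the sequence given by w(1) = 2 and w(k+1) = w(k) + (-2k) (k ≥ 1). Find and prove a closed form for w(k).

Claim: w(k) = -k^2 + k + 2.

Base case: w(1) = 2, and -1^2 + 1 + 2 = 2.
Assume w(m) = -m^2 + m + 2.
Then w(m+1) = w(m) + (-2m) = (-m^2 + m + 2) + (-2m) = -m^2 − m + 2,
and -(m+1)^2 + (m+1) + 2 = -m^2 − m + 2.
By induction, w(k) = -k^2 + k + 2 for all k ≥ 1.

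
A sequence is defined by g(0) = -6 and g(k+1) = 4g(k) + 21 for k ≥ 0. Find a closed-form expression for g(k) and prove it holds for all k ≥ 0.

Claim: g(k) = 4^k − 7.

Base case: g(0) = -6, and 4^0 − 7 = 1 − 7 = -6.
Assume g(m) = 4^m − 7 for some m ≥ 0.
Then g(m+1) = 4g(m) + 21 = 4·(4^m − 7) + 21 = 4^{m+1} − 28 + 21 = 4^{m+1} − 7.
Hence g(k) = 4^k − 7 for every k ≥ 0, by induction.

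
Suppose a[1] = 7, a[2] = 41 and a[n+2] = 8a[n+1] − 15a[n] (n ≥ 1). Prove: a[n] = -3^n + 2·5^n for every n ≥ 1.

Base cases: a[1] = 7 and -3^1 + 2·5^1 = 7; a[2] = 41 and -3^2 + 2·5^2 = 41.
Assume a[j] = -3^j + 2·5^j for all 1 ≤ j ≤ k, where k ≥ 2.
Then a[k+1] = 8a[k] − 15a[k−1] = 8·(-3^k + 2·5^k) − 15·(-3^{k−1} + 2·5^{k−1}) = -(8·3 − 15)3^{k−1} + 2·(8·5 − 15)5^{k−1} = -9·3^{k−1} + 50·5^{k−1} = -3^{k+1} + 2·5^{k+1}.
By strong induction, a[n] = -3^n + 2·5^n for all n ≥ 1.

a[n] = -3^n + 2·5^n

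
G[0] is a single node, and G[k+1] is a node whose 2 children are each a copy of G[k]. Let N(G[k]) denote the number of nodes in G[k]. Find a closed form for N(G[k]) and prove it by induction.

Claim: N(G[k]) = 2^{k+1} − 1.

Base case: N(G[0]) = 1, and 2^{0+1} − 1 = 1.
Assume N(G[j]) = 2^{j+1} − 1.
Then N(G[j+1]) = 1 + 2N(G[j]) = 1 + 2(2^{j+1} − 1) = 2^{j+2} − 2 + 1 = 2^{j+2} − 1.
By induction, N(G[k]) = 2^{k+1} − 1 for all k ≥ 0.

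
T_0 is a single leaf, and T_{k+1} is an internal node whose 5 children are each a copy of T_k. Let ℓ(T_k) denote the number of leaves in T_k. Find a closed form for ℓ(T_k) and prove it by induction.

Claim: ℓ(T_k) = 5^k.

Base case: ℓ(T_0) = 1, and 5^0 = 1.
Assume ℓ(T_j) = 5^j.
Then ℓ(T_{j+1}) = 5·ℓ(T_j) = 5·5^j = 5^{j+1}.
By induction, ℓ(T_k) = 5^k for all k ≥ 0.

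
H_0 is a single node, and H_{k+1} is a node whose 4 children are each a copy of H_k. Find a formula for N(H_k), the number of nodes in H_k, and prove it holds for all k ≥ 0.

Claim: N(H_k) = (4^{k+1} − 1)/3.

Base case: N(H_0) = 1, and (4^{0+1} − 1)/3 = 1.
Assume N(H_m) = (4^{m+1} − 1)/3.
Then N(H_{m+1}) = 1 + 4N(H_m) = 1 + 4·(4^{m+1} − 1)/3 = 1 + (4^{m+2} − 4)/3 = (3 + 4^{m+2} − 4)/3 = (4^{m+2} − 1)/3.
Hence N(H_k) = (4^{k+1} − 1)/3 for every k ≥ 0, by induction.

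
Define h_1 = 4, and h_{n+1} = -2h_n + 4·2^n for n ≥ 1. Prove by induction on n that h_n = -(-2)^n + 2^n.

Base case: h_1 = 4, and -(-2)^1 + 2^1 = 2 + 2 = 4.
Assume h_k = -(-2)^k + 2^k for some k ≥ 1.
Then h_{k+1} = -2h_k + 4·2^k = -2·(-(-2)^k + 2^k) + 4·2^k = -(-2)^{k+1} − 2·2^k + 4·2^k = -(-2)^{k+1} + 2·2^k = -(-2)^{k+1} + 2^{k+1}.
By induction, h_n = -(-2)^n + 2^n for all n ≥ 1.

h_n = -(-2)^n + 2^n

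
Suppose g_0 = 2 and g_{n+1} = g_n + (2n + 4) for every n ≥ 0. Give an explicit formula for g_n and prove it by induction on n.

Claim: g_n = n^2 + 3n + 2.

Base case: g_0 = 2, and 0^2 + 3·0 + 2 = 2.
Assume g_r = r^2 + 3r + 2.
Then g_{r+1} = g_r + (2r + 4) = (r^2 + 3r + 2) + (2r + 4) = r^2 + 5r + 6,
and (r+1)^2 + 3·(r+1) + 2 = r^2 + 5r + 6.
This completes the inductive step, so g_n = n^2 + 3n + 2 for all n ≥ 0.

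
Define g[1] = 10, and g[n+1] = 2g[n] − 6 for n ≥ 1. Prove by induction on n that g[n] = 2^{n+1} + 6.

Base case: g[1] = 10, and 2^{1+1} + 6 = 4 + 6 = 10.
Assume g[j] = 2^{j+1} + 6 for some j ≥ 1.
Then g[j+1] = 2g[j] − 6 = 2·(2^{j+1} + 6) − 6 = 2^{j+2} + 12 − 6 = 2^{j+2} + 6.
This completes the inductive step, so g[n] = 2^{n+1} + 6 for all n ≥ 1.

g[n] = 2^{n+1} + 6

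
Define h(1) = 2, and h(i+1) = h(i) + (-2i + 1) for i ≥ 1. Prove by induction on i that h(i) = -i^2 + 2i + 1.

Base case: h(1) = 2, and -1^2 + 2·1 + 1 = 2.
Assume h(j) = -j^2 + 2j + 1.
Then h(j+1) = h(j) + (-2j + 1) = (-j^2 + 2j + 1) + (-2j + 1) = -j^2 + 2,
and -(j+1)^2 + 2·(j+1) + 1 = -j^2 + 2.
This completes the inductive step, so h(i) = -i^2 + 2i + 1 for all i ≥ 1.

h(i) = -i^2 + 2i + 1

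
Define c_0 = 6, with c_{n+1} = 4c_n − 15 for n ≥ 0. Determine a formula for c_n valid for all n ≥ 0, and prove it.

Claim: c_n = 4^n + 5.

Base case: c_0 = 6, and 4^0 + 5 = 1 + 5 = 6.
Assume c_k = 4^k + 5 for some k ≥ 0.
Then c_{k+1} = 4c_k − 15 = 4·(4^k + 5) − 15 = 4^{k+1} + 20 − 15 = 4^{k+1} + 5.
By induction, c_n = 4^n + 5 for all n ≥ 0.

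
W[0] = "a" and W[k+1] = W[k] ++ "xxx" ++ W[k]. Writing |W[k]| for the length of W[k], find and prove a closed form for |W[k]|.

Claim: |W[k]| = 2^{k+2} − 3.

Base case: |W[0]| = 1, and 2^{0+2} − 3 = 1.
Assume |W[r]| = 2^{r+2} − 3.
Then |W[r+1]| = |W[r]| + 3 + |W[r]| = 2|W[r]| + 3 = 2(2^{r+2} − 3) + 3 = 2^{r+3} − 6 + 3 = 2^{r+3} − 3.
Hence |W[k]| = 2^{k+2} − 3 for every k ≥ 0, by induction.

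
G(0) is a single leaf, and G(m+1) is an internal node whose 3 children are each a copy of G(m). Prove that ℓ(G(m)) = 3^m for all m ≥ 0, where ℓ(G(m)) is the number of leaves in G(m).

Base case: ℓ(G(0)) = 1, and 3^0 = 1.
Assume ℓ(G(k)) = 3^k.
Then ℓ(G(k+1)) = 3·ℓ(G(k)) = 3·3^k = 3^{k+1}.
This completes the inductive step, so ℓ(G(m)) = 3^m for all m ≥ 0.

ℓ(G(m)) = 3^m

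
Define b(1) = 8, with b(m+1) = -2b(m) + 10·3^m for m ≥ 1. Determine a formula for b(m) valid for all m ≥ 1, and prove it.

Claim: b(m) = -(-2)^m + 2·3^m.

Base case: b(1) = 8, and -(-2)^1 + 2·3^1 = 2 + 6 = 8.
Assume b(j) = -(-2)^j + 2·3^j for some j ≥ 1.
Then b(j+1) = -2b(j) + 10·3^j = -2·(-(-2)^j + 2·3^j) + 10·3^j = -(-2)^{j+1} − 4·3^j + 10·3^j = -(-2)^{j+1} + 6·3^j = -(-2)^{j+1} + 2·3^{j+1}.
So the formula holds for j+1, and by induction b(m) = -(-2)^m + 2·3^m for all m ≥ 1.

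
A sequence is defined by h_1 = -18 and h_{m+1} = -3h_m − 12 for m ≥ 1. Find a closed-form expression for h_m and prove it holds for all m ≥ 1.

Claim: h_m = 5·(-3)^m − 3.

Base case: h_1 = -18, and 5·(-3)^1 − 3 = -15 − 3 = -18.
Assume h_r = 5·(-3)^r − 3 for some r ≥ 1.
Then h_{r+1} = -3h_r − 12 = -3·(5·(-3)^r − 3) − 12 = -15·(-3)^r + 9 − 12 = 5·(-3)^{r+1} − 3.
This completes the inductive step, so h_m = 5·(-3)^m − 3 for all m ≥ 1.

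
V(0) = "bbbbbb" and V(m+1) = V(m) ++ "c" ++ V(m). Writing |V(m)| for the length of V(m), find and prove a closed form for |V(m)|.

Claim: |V(m)| = 7·2^m − 1.

Base case: |V(0)| = 6, and 7·2^0 − 1 = 6.
Assume |V(r)| = 7·2^r − 1.
Then |V(r+1)| = |V(r)| + 1 + |V(r)| = 2|V(r)| + 1 = 2(7·2^r − 1) + 1 = 7·2^{r+1} − 2 + 1 = 7·2^{r+1} − 1.
So the formula holds for r+1, and by induction |V(m)| = 7·2^m − 1 for all m ≥ 0.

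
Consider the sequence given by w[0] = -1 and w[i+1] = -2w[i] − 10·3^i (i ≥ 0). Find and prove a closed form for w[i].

Claim: w[i] = (-2)^i − 2·3^i.

Base case: w[0] = -1, and (-2)^0 − 2·3^0 = 1 − 2 = -1.
Assume w[r] = (-2)^r − 2·3^r for some r ≥ 0.
Then w[r+1] = -2w[r] − 10·3^r = -2·((-2)^r − 2·3^r) − 10·3^r = (-2)^{r+1} + 4·3^r − 10·3^r = (-2)^{r+1} − 6·3^r = (-2)^{r+1} − 2·3^{r+1}.
By induction, w[i] = (-2)^i − 2·3^i for all i ≥ 0.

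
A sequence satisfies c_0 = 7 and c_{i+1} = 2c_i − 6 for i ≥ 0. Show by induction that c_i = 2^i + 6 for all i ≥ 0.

Base case: c_0 = 7, and 2^0 + 6 = 1 + 6 = 7.
Assume c_j = 2^j + 6 for some j ≥ 0.
Then c_{j+1} = 2c_j − 6 = 2·(2^j + 6) − 6 = 2^{j+1} + 12 − 6 = 2^{j+1} + 6.
Hence c_i = 2^i + 6 for every i ≥ 0, by induction.

c_i = 2^i + 6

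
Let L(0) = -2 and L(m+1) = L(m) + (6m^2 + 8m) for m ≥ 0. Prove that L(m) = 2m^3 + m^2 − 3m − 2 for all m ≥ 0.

Base case: L(0) = -2, and 2·0^3 + 0^2 − 3·0 − 2 = -2.
Assume L(j) = 2j^3 + j^2 − 3j − 2.
Then L(j+1) = L(j) + (6j^2 + 8j) = (2j^3 + j^2 − 3j − 2) + (6j^2 + 8j) = 2j^3 + 7j^2 + 5j − 2,
and 2·(j+1)^3 + (j+1)^2 − 3·(j+1) − 2 = 2j^3 + 7j^2 + 5j − 2.
By induction, L(m) = 2m^3 + m^2 − 3m − 2 for all m ≥ 0.

L(m) = 2m^3 + m^2 − 3m − 2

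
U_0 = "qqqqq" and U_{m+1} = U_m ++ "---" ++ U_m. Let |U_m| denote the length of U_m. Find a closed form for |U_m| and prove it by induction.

Claim: |U_m| = 2^{m+3} − 3.

Base case: |U_0| = 5, and 2^{0+3} − 3 = 5.
Assume |U_r| = 2^{r+3} − 3.
Then |U_{r+1}| = |U_r| + 3 + |U_r| = 2|U_r| + 3 = 2(2^{r+3} − 3) + 3 = 2^{r+1+3} − 6 + 3 = 2^{r+1+3} − 3.
So the formula holds for r+1, and by induction |U_m| = 2^{m+3} − 3 for all m ≥ 0.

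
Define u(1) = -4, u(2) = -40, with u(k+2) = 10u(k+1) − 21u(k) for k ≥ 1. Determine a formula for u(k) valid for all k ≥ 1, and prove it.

Claim: u(k) = 3^k − 7^k.

Base cases: u(1) = -4 and 3^1 − 7^1 = -4; u(2) = -40 and 3^2 − 7^2 = -40.
Assume u(i) = 3^i − 7^i for all 1 ≤ i ≤ j, where j ≥ 2.
Then u(j+1) = 10u(j) − 21u(j−1) = 10·(3^j − 7^j) − 21·(3^{j−1} − 7^{j−1}) = (10·3 − 21)3^{j−1} − (10·7 − 21)7^{j−1} = 9·3^{j−1} − 49·7^{j−1} = 3^{j+1} − 7^{j+1}.
So the formula holds for j+1, and by strong induction u(k) = 3^k − 7^k for all k ≥ 1.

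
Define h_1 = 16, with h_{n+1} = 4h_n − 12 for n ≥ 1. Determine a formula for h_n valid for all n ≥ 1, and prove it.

Claim: h_n = 3·4^n + 4.

Base case: h_1 = 16, and 3·4^1 + 4 = 12 + 4 = 16.
Assume h_m = 3·4^m + 4 for some m ≥ 1.
Then h_{m+1} = 4h_m − 12 = 4·(3·4^m + 4) − 12 = 12·4^m + 16 − 12 = 3·4^{m+1} + 4.
By induction, h_n = 3·4^n + 4 for all n ≥ 1.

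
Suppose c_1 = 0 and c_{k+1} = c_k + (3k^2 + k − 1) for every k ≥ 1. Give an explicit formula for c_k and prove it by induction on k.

Claim: c_k = k^3 − k^2 − k + 1.

Base case: c_1 = 0, and 1^3 − 1^2 − 1 + 1 = 0.
Assume c_r = r^3 − r^2 − r + 1.
Then c_{r+1} = c_r + (3r^2 + r − 1) = (r^3 − r^2 − r + 1) + (3r^2 + r − 1) = r^3 + 2r^2,
and (r+1)^3 − (r+1)^2 − (r+1) + 1 = r^3 + 2r^2.
Hence c_k = k^3 − k^2 − k + 1 for every k ≥ 1, by induction.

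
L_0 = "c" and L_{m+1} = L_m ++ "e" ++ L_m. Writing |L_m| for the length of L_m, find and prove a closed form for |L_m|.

Claim: |L_m| = 2^{m+1} − 1.

Base case: |L_0| = 1, and 2^{0+1} − 1 = 1.
Assume |L_r| = 2^{r+1} − 1.
Then |L_{r+1}| = |L_r| + 1 + |L_r| = 2|L_r| + 1 = 2(2^{r+1} − 1) + 1 = 2^{r+2} − 2 + 1 = 2^{r+2} − 1.
By induction, |L_m| = 2^{m+1} − 1 for all m ≥ 0.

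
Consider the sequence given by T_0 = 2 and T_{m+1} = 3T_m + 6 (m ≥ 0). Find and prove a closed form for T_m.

Claim: T_m = 5·3^m − 3.

Base case: T_0 = 2, and 5·3^0 − 3 = 5 − 3 = 2.
Assume T_r = 5·3^r − 3 for some r ≥ 0.
Then T_{r+1} = 3T_r + 6 = 3·(5·3^r − 3) + 6 = 15·3^r − 9 + 6 = 5·3^{r+1} − 3.
By induction, T_m = 5·3^m − 3 for all m ≥ 0.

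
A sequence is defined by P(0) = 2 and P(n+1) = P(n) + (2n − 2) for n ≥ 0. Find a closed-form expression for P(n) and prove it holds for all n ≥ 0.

Claim: P(n) = n^2 − 3n + 2.

Base case: P(0) = 2, and 0^2 − 3·0 + 2 = 2.
Assume P(r) = r^2 − 3r + 2.
Then P(r+1) = P(r) + (2r − 2) = (r^2 − 3r + 2) + (2r − 2) = r^2 − r,
and (r+1)^2 − 3·(r+1) + 2 = r^2 − r.
By induction, P(n) = n^2 − 3n + 2 for all n ≥ 0.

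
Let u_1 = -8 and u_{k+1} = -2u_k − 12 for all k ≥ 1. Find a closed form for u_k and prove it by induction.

Claim: u_k = 2·(-2)^k − 4.

Base case: u_1 = -8, and 2·(-2)^1 − 4 = -4 − 4 = -8.
Assume u_j = 2·(-2)^j − 4 for some j ≥ 1.
Then u_{j+1} = -2u_j − 12 = -2·(2·(-2)^j − 4) − 12 = -4·(-2)^j + 8 − 12 = 2·(-2)^{j+1} − 4.
This completes the inductive step, so u_k = 2·(-2)^k − 4 for all k ≥ 1.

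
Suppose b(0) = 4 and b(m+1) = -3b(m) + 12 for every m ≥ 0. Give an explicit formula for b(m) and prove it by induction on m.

Claim: b(m) = (-3)^m + 3.

Base case: b(0) = 4, and (-3)^0 + 3 = 1 + 3 = 4.
Assume b(k) = (-3)^k + 3 for some k ≥ 0.
Then b(k+1) = -3b(k) + 12 = -3·((-3)^k + 3) + 12 = -3·(-3)^k − 9 + 12 = (-3)^{k+1} + 3.
So the formula holds for k+1, and by induction b(m) = (-3)^m + 3 for all m ≥ 0.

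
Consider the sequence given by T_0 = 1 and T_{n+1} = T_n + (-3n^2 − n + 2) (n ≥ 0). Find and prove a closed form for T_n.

Claim: T_n = -n^3 + n^2 + 2n + 1.

Base case: T_0 = 1, and -0^3 + 0^2 + 2·0 + 1 = 1.
Assume T_r = -r^3 + r^2 + 2r + 1.
Then T_{r+1} = T_r + (-3r^2 − r + 2) = (-r^3 + r^2 + 2r + 1) + (-3r^2 − r + 2) = -r^3 − 2r^2 + r + 3,
and -(r+1)^3 + (r+1)^2 + 2·(r+1) + 1 = -r^3 − 2r^2 + r + 3.
By induction, T_n = -n^3 + n^2 + 2n + 1 for all n ≥ 0.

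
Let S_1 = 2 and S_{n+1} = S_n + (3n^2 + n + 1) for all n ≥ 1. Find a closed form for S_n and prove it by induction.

Claim: S_n = n^3 − n^2 + n + 1.

Base case: S_1 = 2, and 1^3 − 1^2 + 1 + 1 = 2.
Assume S_r = r^3 − r^2 + r + 1.
Then S_{r+1} = S_r + (3r^2 + r + 1) = (r^3 − r^2 + r + 1) + (3r^2 + r + 1) = r^3 + 2r^2 + 2r + 2,
and (r+1)^3 − (r+1)^2 + (r+1) + 1 = r^3 + 2r^2 + 2r + 2.
By induction, S_n = n^3 − n^2 + n + 1 for all n ≥ 1.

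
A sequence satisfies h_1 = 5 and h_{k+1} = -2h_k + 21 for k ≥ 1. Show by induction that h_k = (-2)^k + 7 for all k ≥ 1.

Base case: h_1 = 5, and (-2)^1 + 7 = -2 + 7 = 5.
Assume h_r = (-2)^r + 7 for some r ≥ 1.
Then h_{r+1} = -2h_r + 21 = -2·((-2)^r + 7) + 21 = -2·(-2)^r − 14 + 21 = (-2)^{r+1} + 7.
So the formula holds for r+1, and by induction h_k = (-2)^k + 7 for all k ≥ 1.

h_k = (-2)^k + 7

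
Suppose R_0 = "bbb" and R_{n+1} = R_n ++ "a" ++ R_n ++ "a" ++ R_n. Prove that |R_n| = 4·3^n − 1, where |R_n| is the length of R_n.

Base case: |R_0| = 3, and 4·3^0 − 1 = 3.
Assume |R_k| = 4·3^k − 1.
Then |R_{k+1}| = 3|R_k| + 2 = 3(4·3^k − 1) + 2 = 4·3^{k+1} − 3 + 2 = 4·3^{k+1} − 1.
By induction, |R_n| = 4·3^n − 1 for all n ≥ 0.

|R_n| = 4·3^n − 1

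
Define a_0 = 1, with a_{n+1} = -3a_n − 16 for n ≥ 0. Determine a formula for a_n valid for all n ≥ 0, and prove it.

Claim: a_n = 5·(-3)^n − 4.

Base case: a_0 = 1, and 5·(-3)^0 − 4 = 5 − 4 = 1.
Assume a_k = 5·(-3)^k − 4 for some k ≥ 0.
Then a_{k+1} = -3a_k − 16 = -3·(5·(-3)^k − 4) − 16 = -15·(-3)^k + 12 − 16 = 5·(-3)^{k+1} − 4.
By induction, a_n = 5·(-3)^n − 4 for all n ≥ 0.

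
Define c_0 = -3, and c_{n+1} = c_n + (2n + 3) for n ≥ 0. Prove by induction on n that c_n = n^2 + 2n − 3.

Base case: c_0 = -3, and 0^2 + 2·0 − 3 = -3.
Assume c_r = r^2 + 2r − 3.
Then c_{r+1} = c_r + (2r + 3) = (r^2 + 2r − 3) + (2r + 3) = r^2 + 4r,
and (r+1)^2 + 2·(r+1) − 3 = r^2 + 4r.
Hence c_n = n^2 + 2n − 3 for every n ≥ 0, by induction.

c_n = n^2 + 2n − 3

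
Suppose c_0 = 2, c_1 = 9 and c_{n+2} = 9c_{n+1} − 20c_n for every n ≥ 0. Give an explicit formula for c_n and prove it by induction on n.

Claim: c_n = 5^n + 4^n.

Base cases: c_0 = 2 and 5^0 + 4^0 = 2; c_1 = 9 and 5^1 + 4^1 = 9.
Assume c_i = 5^i + 4^i for all 0 ≤ i ≤ j, where j ≥ 1.
Then c_{j+1} = 9c_j − 20c_{j−1} = 9·(5^j + 4^j) − 20·(5^{j−1} + 4^{j−1}) = (9·5 − 20)5^{j−1} + (9·4 − 20)4^{j−1} = 25·5^{j−1} + 16·4^{j−1} = 5^{j+1} + 4^{j+1}.
Hence c_n = 5^n + 4^n for every n ≥ 0, by strong induction.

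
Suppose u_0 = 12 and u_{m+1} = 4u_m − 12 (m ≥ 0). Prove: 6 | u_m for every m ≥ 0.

Base case: u_0 = 12 = 6·2, so 6 | u_0.
Assume 6 | u_j, so u_j = 6t for some integer t.
Then u_{j+1} = 4u_j − 12 = 4·(6t) − 12 = 6(4t − 2), so 6 | u_{j+1}.
This completes the inductive step, so 6 | u_m for all m ≥ 0.

6 | u_m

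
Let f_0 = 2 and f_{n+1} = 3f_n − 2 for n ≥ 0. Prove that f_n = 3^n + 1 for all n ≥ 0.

Base case: f_0 = 2, and 3^0 + 1 = 1 + 1 = 2.
Assume f_r = 3^r + 1 for some r ≥ 0.
Then f_{r+1} = 3f_r − 2 = 3·(3^r + 1) − 2 = 3^{r+1} + 3 − 2 = 3^{r+1} + 1.
This completes the inductive step, so f_n = 3^n + 1 for all n ≥ 0.

f_n = 3^n + 1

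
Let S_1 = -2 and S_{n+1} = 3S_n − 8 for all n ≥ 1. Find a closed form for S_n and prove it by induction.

Claim: S_n = -2·3^n + 4.

Base case: S_1 = -2, and -2·3^1 + 4 = -6 + 4 = -2.
Assume S_j = -2·3^j + 4 for some j ≥ 1.
Then S_{j+1} = 3S_j − 8 = 3·(-2·3^j + 4) − 8 = -6·3^j + 12 − 8 = -2·3^{j+1} + 4.
By induction, S_n = -2·3^n + 4 for all n ≥ 1.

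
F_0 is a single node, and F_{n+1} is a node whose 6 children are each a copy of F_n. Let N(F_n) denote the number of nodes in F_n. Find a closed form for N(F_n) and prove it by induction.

Claim: N(F_n) = (6^{n+1} − 1)/5.

Base case: N(F_0) = 1, and (6^{0+1} − 1)/5 = 1.
Assume N(F_j) = (6^{j+1} − 1)/5.
Then N(F_{j+1}) = 1 + 6N(F_j) = 1 + 6·(6^{j+1} − 1)/5 = 1 + (6^{j+2} − 6)/5 = (5 + 6^{j+2} − 6)/5 = (6^{j+2} − 1)/5.
So the formula holds for j+1, and by induction N(F_n) = (6^{n+1} − 1)/5 for all n ≥ 0.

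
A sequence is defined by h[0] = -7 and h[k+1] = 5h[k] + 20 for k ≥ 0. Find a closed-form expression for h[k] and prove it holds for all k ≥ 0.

Claim: h[k] = -2·5^k − 5.

Base case: h[0] = -7, and -2·5^0 − 5 = -2 − 5 = -7.
Assume h[j] = -2·5^j − 5 for some j ≥ 0.
Then h[j+1] = 5h[j] + 20 = 5·(-2·5^j − 5) + 20 = -10·5^j − 25 + 20 = -2·5^{j+1} − 5.
This completes the inductive step, so h[k] = -2·5^k − 5 for all k ≥ 0.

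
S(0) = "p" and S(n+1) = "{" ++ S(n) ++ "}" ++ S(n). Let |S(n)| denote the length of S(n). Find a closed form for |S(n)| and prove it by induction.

Claim: |S(n)| = 3·2^n − 2.

Base case: |S(0)| = 1, and 3·2^0 − 2 = 1.
Assume |S(m)| = 3·2^m − 2.
Then |S(m+1)| = 1 + |S(m)| + 1 + |S(m)| = 2|S(m)| + 2 = 2(3·2^m − 2) + 2 = 3·2^{m+1} − 4 + 2 = 3·2^{m+1} − 2.
Hence |S(n)| = 3·2^n − 2 for every n ≥ 0, by induction.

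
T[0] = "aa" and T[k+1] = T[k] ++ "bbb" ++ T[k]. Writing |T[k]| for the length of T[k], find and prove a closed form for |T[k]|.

Claim: |T[k]| = 5·2^k − 3.

Base case: |T[0]| = 2, and 5·2^0 − 3 = 2.
Assume |T[j]| = 5·2^j − 3.
Then |T[j+1]| = |T[j]| + 3 + |T[j]| = 2|T[j]| + 3 = 2(5·2^j − 3) + 3 = 5·2^{j+1} − 6 + 3 = 5·2^{j+1} − 3.
So the formula holds for j+1, and by induction |T[k]| = 5·2^k − 3 for all k ≥ 0.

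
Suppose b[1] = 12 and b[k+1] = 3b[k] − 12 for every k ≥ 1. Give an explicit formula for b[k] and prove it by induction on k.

Claim: b[k] = 2·3^k + 6.

Base case: b[1] = 12, and 2·3^1 + 6 = 6 + 6 = 12.
Assume b[r] = 2·3^r + 6 for some r ≥ 1.
Then b[r+1] = 3b[r] − 12 = 3·(2·3^r + 6) − 12 = 6·3^r + 18 − 12 = 2·3^{r+1} + 6.
By induction, b[k] = 2·3^k + 6 for all k ≥ 1.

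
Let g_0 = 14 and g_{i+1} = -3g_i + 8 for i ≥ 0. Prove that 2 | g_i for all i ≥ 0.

Base case: g_0 = 14 = 2·7, so 2 | g_0.
Assume 2 | g_r, so g_r = 2t for some integer t.
Then g_{r+1} = -3g_r + 8 = -3·(2t) + 8 = 2(-3t + 4), so 2 | g_{r+1}.
So the property holds for r+1, and by induction 2 | g_i for all i ≥ 0.

2 | g_i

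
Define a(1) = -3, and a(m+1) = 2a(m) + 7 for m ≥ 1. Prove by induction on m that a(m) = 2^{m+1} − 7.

Base case: a(1) = -3, and 2^{1+1} − 7 = 4 − 7 = -3.
Assume a(k) = 2^{k+1} − 7 for some k ≥ 1.
Then a(k+1) = 2a(k) + 7 = 2·(2^{k+1} − 7) + 7 = 2^{k+2} − 14 + 7 = 2^{k+2} − 7.
By induction, a(m) = 2^{m+1} − 7 for all m ≥ 1.

a(m) = 2^{m+1} − 7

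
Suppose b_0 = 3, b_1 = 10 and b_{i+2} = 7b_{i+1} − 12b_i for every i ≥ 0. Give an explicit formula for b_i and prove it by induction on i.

Claim: b_i = 2·3^i + 4^i.

Base cases: b_0 = 3 and 2·3^0 + 4^0 = 3; b_1 = 10 and 2·3^1 + 4^1 = 10.
Assume b_j = 2·3^j + 4^j for all 0 ≤ j ≤ r, where r ≥ 1.
Then b_{r+1} = 7b_r − 12b_{r−1} = 7·(2·3^r + 4^r) − 12·(2·3^{r−1} + 4^{r−1}) = 2·(7·3 − 12)3^{r−1} + (7·4 − 12)4^{r−1} = 18·3^{r−1} + 16·4^{r−1} = 2·3^{r+1} + 4^{r+1}.
This completes the inductive step, so b_i = 2·3^i + 4^i for all i ≥ 0.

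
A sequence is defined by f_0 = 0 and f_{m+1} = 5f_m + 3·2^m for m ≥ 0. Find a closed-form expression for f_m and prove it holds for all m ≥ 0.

Claim: f_m = 5^m − 2^m.

Base case: f_0 = 0, and 5^0 − 2^0 = 1 − 1 = 0.
Assume f_r = 5^r − 2^r for some r ≥ 0.
Then f_{r+1} = 5f_r + 3·2^r = 5·(5^r − 2^r) + 3·2^r = 5^{r+1} − 5·2^r + 3·2^r = 5^{r+1} − 2·2^r = 5^{r+1} − 2^{r+1}.
This completes the inductive step, so f_m = 5^m − 2^m for all m ≥ 0.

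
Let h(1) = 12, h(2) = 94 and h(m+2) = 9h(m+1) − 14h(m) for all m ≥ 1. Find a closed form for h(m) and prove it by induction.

Claim: h(m) = 2·7^m − 2^m.

Base cases: h(1) = 12 and 2·7^1 − 2^1 = 12; h(2) = 94 and 2·7^2 − 2^2 = 94.
Assume h(j) = 2·7^j − 2^j for all 1 ≤ j ≤ k, where k ≥ 2.
Then h(k+1) = 9h(k) − 14h(k−1) = 9·(2·7^k − 2^k) − 14·(2·7^{k−1} − 2^{k−1}) = 2·(9·7 − 14)7^{k−1} − (9·2 − 14)2^{k−1} = 98·7^{k−1} − 4·2^{k−1} = 2·7^{k+1} − 2^{k+1}.
By strong induction, h(m) = 2·7^m − 2^m for all m ≥ 1.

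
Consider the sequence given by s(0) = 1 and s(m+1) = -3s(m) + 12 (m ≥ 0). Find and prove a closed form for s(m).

Claim: s(m) = -2·(-3)^m + 3.

Base case: s(0) = 1, and -2·(-3)^0 + 3 = -2 + 3 = 1.
Assume s(r) = -2·(-3)^r + 3 for some r ≥ 0.
Then s(r+1) = -3s(r) + 12 = -3·(-2·(-3)^r + 3) + 12 = 6·(-3)^r − 9 + 12 = -2·(-3)^{r+1} + 3.
So the formula holds for r+1, and by induction s(m) = -2·(-3)^m + 3 for all m ≥ 0.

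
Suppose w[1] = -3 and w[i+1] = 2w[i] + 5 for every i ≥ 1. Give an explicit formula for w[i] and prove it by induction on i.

Claim: w[i] = 2^i − 5.

Base case: w[1] = -3, and 2^1 − 5 = 2 − 5 = -3.
Assume w[k] = 2^k − 5 for some k ≥ 1.
Then w[k+1] = 2w[k] + 5 = 2·(2^k − 5) + 5 = 2^{k+1} − 10 + 5 = 2^{k+1} − 5.
Hence w[i] = 2^i − 5 for every i ≥ 1, by induction.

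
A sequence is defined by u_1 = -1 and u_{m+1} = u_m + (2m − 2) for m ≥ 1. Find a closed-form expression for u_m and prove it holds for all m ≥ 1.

Claim: u_m = m^2 − 3m + 1.

Base case: u_1 = -1, and 1^2 − 3·1 + 1 = -1.
Assume u_r = r^2 − 3r + 1.
Then u_{r+1} = u_r + (2r − 2) = (r^2 − 3r + 1) + (2r − 2) = r^2 − r − 1,
and (r+1)^2 − 3·(r+1) + 1 = r^2 − r − 1.
Hence u_m = m^2 − 3m + 1 for every m ≥ 1, by induction.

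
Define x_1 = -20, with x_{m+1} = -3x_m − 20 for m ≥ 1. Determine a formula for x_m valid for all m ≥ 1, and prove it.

Claim: x_m = 5·(-3)^m − 5.

Base case: x_1 = -20, and 5·(-3)^1 − 5 = -15 − 5 = -20.
Assume x_r = 5·(-3)^r − 5 for some r ≥ 1.
Then x_{r+1} = -3x_r − 20 = -3·(5·(-3)^r − 5) − 20 = -15·(-3)^r + 15 − 20 = 5·(-3)^{r+1} − 5.
Hence x_m = 5·(-3)^m − 5 for every m ≥ 1, by induction.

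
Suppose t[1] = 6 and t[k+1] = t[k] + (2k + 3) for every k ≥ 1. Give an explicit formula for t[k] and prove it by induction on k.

Claim: t[k] = k^2 + 2k + 3.

Base case: t[1] = 6, and 1^2 + 2·1 + 3 = 6.
Assume t[m] = m^2 + 2m + 3.
Then t[m+1] = t[m] + (2m + 3) = (m^2 + 2m + 3) + (2m + 3) = m^2 + 4m + 6,
and (m+1)^2 + 2·(m+1) + 3 = m^2 + 4m + 6.
Hence t[k] = k^2 + 2k + 3 for every k ≥ 1, by induction.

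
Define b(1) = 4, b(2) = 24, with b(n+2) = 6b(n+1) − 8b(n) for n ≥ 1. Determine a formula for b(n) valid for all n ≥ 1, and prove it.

Claim: b(n) = 2·4^n − 2·2^n.

Base cases: b(1) = 4 and 2·4^1 − 2·2^1 = 4; b(2) = 24 and 2·4^2 − 2·2^2 = 24.
Assume b(i) = 2·4^i − 2·2^i for all 1 ≤ i ≤ j, where j ≥ 2.
Then b(j+1) = 6b(j) − 8b(j−1) = 6·(2·4^j − 2·2^j) − 8·(2·4^{j−1} − 2·2^{j−1}) = 2·(6·4 − 8)4^{j−1} − 2·(6·2 − 8)2^{j−1} = 32·4^{j−1} − 8·2^{j−1} = 2·4^{j+1} − 2·2^{j+1}.
So the formula holds for j+1, and by strong induction b(n) = 2·4^n − 2·2^n for all n ≥ 1.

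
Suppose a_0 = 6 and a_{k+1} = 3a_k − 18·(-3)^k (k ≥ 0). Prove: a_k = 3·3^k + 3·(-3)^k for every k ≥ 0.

Base case: a_0 = 6, and 3·3^0 + 3·(-3)^0 = 3 + 3 = 6.
Assume a_j = 3·3^j + 3·(-3)^j for some j ≥ 0.
Then a_{j+1} = 3a_j − 18·(-3)^j = 3·(3·3^j + 3·(-3)^j) − 18·(-3)^j = 3·3^{j+1} + 9·(-3)^j − 18·(-3)^j = 3·3^{j+1} − 9·(-3)^j = 3·3^{j+1} + 3·(-3)^{j+1}.
So the formula holds for j+1, and by induction a_k = 3·3^k + 3·(-3)^k for all k ≥ 0.

a_k = 3·3^k + 3·(-3)^k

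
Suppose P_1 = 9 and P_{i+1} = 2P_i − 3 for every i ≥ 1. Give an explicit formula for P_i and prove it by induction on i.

Claim: P_i = 3·2^i + 3.

Base case: P_1 = 9, and 3·2^1 + 3 = 6 + 3 = 9.
Assume P_m = 3·2^m + 3 for some m ≥ 1.
Then P_{m+1} = 2P_m − 3 = 2·(3·2^m + 3) − 3 = 6·2^m + 6 − 3 = 3·2^{m+1} + 3.
This completes the inductive step, so P_i = 3·2^i + 3 for all i ≥ 1.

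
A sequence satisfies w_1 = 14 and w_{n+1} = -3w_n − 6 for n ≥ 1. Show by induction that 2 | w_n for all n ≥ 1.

Base case: w_1 = 14 = 2·7, so 2 | w_1.
Assume 2 | w_k, so w_k = 2t for some integer t.
Then w_{k+1} = -3w_k − 6 = -3·(2t) − 6 = 2(-3t − 3), so 2 | w_{k+1}.
This completes the inductive step, so 2 | w_n for all n ≥ 1.

2 | w_n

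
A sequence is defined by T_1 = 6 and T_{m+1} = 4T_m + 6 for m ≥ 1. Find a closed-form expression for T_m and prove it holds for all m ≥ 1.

Claim: T_m = 2·4^m − 2.

Base case: T_1 = 6, and 2·4^1 − 2 = 8 − 2 = 6.
Assume T_k = 2·4^k − 2 for some k ≥ 1.
Then T_{k+1} = 4T_k + 6 = 4·(2·4^k − 2) + 6 = 8·4^k − 8 + 6 = 2·4^{k+1} − 2.
So the formula holds for k+1, and by induction T_m = 2·4^m − 2 for all m ≥ 1.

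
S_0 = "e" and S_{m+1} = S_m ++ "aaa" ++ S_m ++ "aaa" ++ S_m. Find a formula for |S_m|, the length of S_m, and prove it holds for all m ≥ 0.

Claim: |S_m| = 4·3^m − 3.

Base case: |S_0| = 1, and 4·3^0 − 3 = 1.
Assume |S_r| = 4·3^r − 3.
Then |S_{r+1}| = 3|S_r| + 6 = 3(4·3^r − 3) + 6 = 4·3^{r+1} − 9 + 6 = 4·3^{r+1} − 3.
By induction, |S_m| = 4·3^m − 3 for all m ≥ 0.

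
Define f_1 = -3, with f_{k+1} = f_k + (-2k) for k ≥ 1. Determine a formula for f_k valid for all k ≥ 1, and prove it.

Claim: f_k = -k^2 + k − 3.

Base case: f_1 = -3, and -1^2 + 1 − 3 = -3.
Assume f_j = -j^2 + j − 3.
Then f_{j+1} = f_j + (-2j) = (-j^2 + j − 3) + (-2j) = -j^2 − j − 3,
and -(j+1)^2 + (j+1) − 3 = -j^2 − j − 3.
Hence f_k = -k^2 + k − 3 for every k ≥ 1, by induction.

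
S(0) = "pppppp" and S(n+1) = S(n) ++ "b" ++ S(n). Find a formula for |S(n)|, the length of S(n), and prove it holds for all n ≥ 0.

Claim: |S(n)| = 7·2^n − 1.

Base case: |S(0)| = 6, and 7·2^0 − 1 = 6.
Assume |S(m)| = 7·2^m − 1.
Then |S(m+1)| = |S(m)| + 1 + |S(m)| = 2|S(m)| + 1 = 2(7·2^m − 1) + 1 = 7·2^{m+1} − 2 + 1 = 7·2^{m+1} − 1.
So the formula holds for m+1, and by induction |S(n)| = 7·2^n − 1 for all n ≥ 0.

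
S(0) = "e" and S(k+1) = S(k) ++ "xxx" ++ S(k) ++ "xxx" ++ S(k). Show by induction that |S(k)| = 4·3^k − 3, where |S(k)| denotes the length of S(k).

Base case: |S(0)| = 1, and 4·3^0 − 3 = 1.
Assume |S(r)| = 4·3^r − 3.
Then |S(r+1)| = 3|S(r)| + 6 = 3(4·3^r − 3) + 6 = 4·3^{r+1} − 9 + 6 = 4·3^{r+1} − 3.
So the formula holds for r+1, and by induction |S(k)| = 4·3^k − 3 for all k ≥ 0.

|S(k)| = 4·3^k − 3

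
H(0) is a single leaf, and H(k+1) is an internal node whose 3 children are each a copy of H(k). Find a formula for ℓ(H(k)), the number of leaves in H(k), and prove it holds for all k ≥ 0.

Claim: ℓ(H(k)) = 3^k.

Base case: ℓ(H(0)) = 1, and 3^0 = 1.
Assume ℓ(H(r)) = 3^r.
Then ℓ(H(r+1)) = 3·ℓ(H(r)) = 3·3^r = 3^{r+1}.
By induction, ℓ(H(k)) = 3^k for all k ≥ 0.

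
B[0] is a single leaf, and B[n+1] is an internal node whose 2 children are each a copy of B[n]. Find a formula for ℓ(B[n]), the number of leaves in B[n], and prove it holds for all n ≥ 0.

Claim: ℓ(B[n]) = 2^n.

Base case: ℓ(B[0]) = 1, and 2^0 = 1.
Assume ℓ(B[m]) = 2^m.
Then ℓ(B[m+1]) = 2·ℓ(B[m]) = 2·2^m = 2^{m+1}.
This completes the inductive step, so ℓ(B[n]) = 2^n for all n ≥ 0.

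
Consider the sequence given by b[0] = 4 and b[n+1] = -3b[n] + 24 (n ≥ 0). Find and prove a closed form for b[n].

Claim: b[n] = -2·(-3)^n + 6.

Base case: b[0] = 4, and -2·(-3)^0 + 6 = -2 + 6 = 4.
Assume b[k] = -2·(-3)^k + 6 for some k ≥ 0.
Then b[k+1] = -3b[k] + 24 = -3·(-2·(-3)^k + 6) + 24 = 6·(-3)^k − 18 + 24 = -2·(-3)^{k+1} + 6.
This completes the inductive step, so b[n] = -2·(-3)^n + 6 for all n ≥ 0.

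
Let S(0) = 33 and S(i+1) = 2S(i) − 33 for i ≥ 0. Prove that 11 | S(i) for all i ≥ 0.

Base case: S(0) = 33 = 11·3, so 11 | S(0).
Assume 11 | S(m), so S(m) = 11t for some integer t.
Then S(m+1) = 2S(m) − 33 = 2·(11t) − 33 = 11(2t − 3), so 11 | S(m+1).
By induction, 11 | S(i) for all i ≥ 0.

11 | S(i)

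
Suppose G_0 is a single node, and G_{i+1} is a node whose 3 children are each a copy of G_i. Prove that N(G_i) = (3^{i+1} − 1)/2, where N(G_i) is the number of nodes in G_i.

Base case: N(G_0) = 1, and (3^{0+1} − 1)/2 = 1.
Assume N(G_r) = (3^{r+1} − 1)/2.
Then N(G_{r+1}) = 1 + 3N(G_r) = 1 + 3·(3^{r+1} − 1)/2 = 1 + (3^{r+2} − 3)/2 = (2 + 3^{r+2} − 3)/2 = (3^{r+2} − 1)/2.
This completes the inductive step, so N(G_i) = (3^{i+1} − 1)/2 for all i ≥ 0.

N(G_i) = (3^{i+1} − 1)/2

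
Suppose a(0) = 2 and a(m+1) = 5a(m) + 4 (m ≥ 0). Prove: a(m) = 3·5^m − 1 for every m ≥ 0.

Base case: a(0) = 2, and 3·5^0 − 1 = 3 − 1 = 2.
Assume a(j) = 3·5^j − 1 for some j ≥ 0.
Then a(j+1) = 5a(j) + 4 = 5·(3·5^j − 1) + 4 = 15·5^j − 5 + 4 = 3·5^{j+1} − 1.
This completes the inductive step, so a(m) = 3·5^m − 1 for all m ≥ 0.

a(m) = 3·5^m − 1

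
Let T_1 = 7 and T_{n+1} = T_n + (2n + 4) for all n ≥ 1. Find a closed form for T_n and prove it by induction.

Claim: T_n = n^2 + 3n + 3.

Base case: T_1 = 7, and 1^2 + 3·1 + 3 = 7.
Assume T_j = j^2 + 3j + 3.
Then T_{j+1} = T_j + (2j + 4) = (j^2 + 3j + 3) + (2j + 4) = j^2 + 5j + 7,
and (j+1)^2 + 3·(j+1) + 3 = j^2 + 5j + 7.
This completes the inductive step, so T_n = n^2 + 3n + 3 for all n ≥ 1.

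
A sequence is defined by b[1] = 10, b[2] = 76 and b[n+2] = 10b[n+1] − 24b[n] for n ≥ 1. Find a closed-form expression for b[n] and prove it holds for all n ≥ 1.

Claim: b[n] = 3·6^n − 2·4^n.

Base cases: b[1] = 10 and 3·6^1 − 2·4^1 = 10; b[2] = 76 and 3·6^2 − 2·4^2 = 76.
Assume b[i] = 3·6^i − 2·4^i for all 1 ≤ i ≤ j, where j ≥ 2.
Then b[j+1] = 10b[j] − 24b[j−1] = 10·(3·6^j − 2·4^j) − 24·(3·6^{j−1} − 2·4^{j−1}) = 3·(10·6 − 24)6^{j−1} − 2·(10·4 − 24)4^{j−1} = 108·6^{j−1} − 32·4^{j−1} = 3·6^{j+1} − 2·4^{j+1}.
This completes the inductive step, so b[n] = 3·6^n − 2·4^n for all n ≥ 1.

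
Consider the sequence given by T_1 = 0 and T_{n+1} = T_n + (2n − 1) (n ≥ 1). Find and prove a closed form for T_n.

Claim: T_n = n^2 − 2n + 1.

Base case: T_1 = 0, and 1^2 − 2·1 + 1 = 0.
Assume T_k = k^2 − 2k + 1.
Then T_{k+1} = T_k + (2k − 1) = (k^2 − 2k + 1) + (2k − 1) = k^2,
and (k+1)^2 − 2·(k+1) + 1 = k^2.
By induction, T_n = n^2 − 2n + 1 for all n ≥ 1.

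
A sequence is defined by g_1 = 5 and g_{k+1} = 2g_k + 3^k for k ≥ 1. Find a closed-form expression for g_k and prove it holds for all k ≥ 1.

Claim: g_k = 2^k + 3^k.

Base case: g_1 = 5, and 2^1 + 3^1 = 2 + 3 = 5.
Assume g_r = 2^r + 3^r for some r ≥ 1.
Then g_{r+1} = 2g_r + 3^r = 2·(2^r + 3^r) + 3^r = 2^{r+1} + 2·3^r + 3^r = 2^{r+1} + 3·3^r = 2^{r+1} + 3^{r+1}.
So the formula holds for r+1, and by induction g_k = 2^k + 3^k for all k ≥ 1.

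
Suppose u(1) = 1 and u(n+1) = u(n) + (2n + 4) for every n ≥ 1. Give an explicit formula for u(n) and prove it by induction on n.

Claim: u(n) = n^2 + 3n − 3.

Base case: u(1) = 1, and 1^2 + 3·1 − 3 = 1.
Assume u(m) = m^2 + 3m − 3.
Then u(m+1) = u(m) + (2m + 4) = (m^2 + 3m − 3) + (2m + 4) = m^2 + 5m + 1,
and (m+1)^2 + 3·(m+1) − 3 = m^2 + 5m + 1.
Hence u(n) = n^2 + 3n − 3 for every n ≥ 1, by induction.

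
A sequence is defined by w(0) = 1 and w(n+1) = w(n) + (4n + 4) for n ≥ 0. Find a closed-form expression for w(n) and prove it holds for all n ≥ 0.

Claim: w(n) = 2n^2 + 2n + 1.

Base case: w(0) = 1, and 2·0^2 + 2·0 + 1 = 1.
Assume w(j) = 2j^2 + 2j + 1.
Then w(j+1) = w(j) + (4j + 4) = (2j^2 + 2j + 1) + (4j + 4) = 2j^2 + 6j + 5,
and 2·(j+1)^2 + 2·(j+1) + 1 = 2j^2 + 6j + 5.
By induction, w(n) = 2n^2 + 2n + 1 for all n ≥ 0.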